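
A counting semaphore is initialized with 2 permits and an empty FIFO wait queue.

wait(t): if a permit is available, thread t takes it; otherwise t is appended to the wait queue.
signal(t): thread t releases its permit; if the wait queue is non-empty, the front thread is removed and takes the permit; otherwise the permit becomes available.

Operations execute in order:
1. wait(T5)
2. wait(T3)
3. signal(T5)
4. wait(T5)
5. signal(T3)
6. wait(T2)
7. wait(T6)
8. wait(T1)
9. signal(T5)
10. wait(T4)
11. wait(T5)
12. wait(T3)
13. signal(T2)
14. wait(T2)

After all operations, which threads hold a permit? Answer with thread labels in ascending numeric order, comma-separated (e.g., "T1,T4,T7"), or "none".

Step 1: wait(T5) -> count=1 queue=[] holders={T5}
Step 2: wait(T3) -> count=0 queue=[] holders={T3,T5}
Step 3: signal(T5) -> count=1 queue=[] holders={T3}
Step 4: wait(T5) -> count=0 queue=[] holders={T3,T5}
Step 5: signal(T3) -> count=1 queue=[] holders={T5}
Step 6: wait(T2) -> count=0 queue=[] holders={T2,T5}
Step 7: wait(T6) -> count=0 queue=[T6] holders={T2,T5}
Step 8: wait(T1) -> count=0 queue=[T6,T1] holders={T2,T5}
Step 9: signal(T5) -> count=0 queue=[T1] holders={T2,T6}
Step 10: wait(T4) -> count=0 queue=[T1,T4] holders={T2,T6}
Step 11: wait(T5) -> count=0 queue=[T1,T4,T5] holders={T2,T6}
Step 12: wait(T3) -> count=0 queue=[T1,T4,T5,T3] holders={T2,T6}
Step 13: signal(T2) -> count=0 queue=[T4,T5,T3] holders={T1,T6}
Step 14: wait(T2) -> count=0 queue=[T4,T5,T3,T2] holders={T1,T6}
Final holders: T1,T6

Answer: T1,T6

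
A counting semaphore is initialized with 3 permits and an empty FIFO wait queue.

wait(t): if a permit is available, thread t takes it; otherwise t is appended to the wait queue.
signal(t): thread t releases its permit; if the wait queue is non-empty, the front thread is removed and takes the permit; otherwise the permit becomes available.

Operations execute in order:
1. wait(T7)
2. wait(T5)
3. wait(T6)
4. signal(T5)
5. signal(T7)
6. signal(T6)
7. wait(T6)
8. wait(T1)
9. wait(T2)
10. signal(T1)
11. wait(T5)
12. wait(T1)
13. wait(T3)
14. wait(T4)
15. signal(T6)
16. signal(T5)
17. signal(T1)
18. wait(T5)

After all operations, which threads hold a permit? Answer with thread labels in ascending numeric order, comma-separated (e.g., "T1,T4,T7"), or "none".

Answer: T2,T3,T4

Derivation:
Step 1: wait(T7) -> count=2 queue=[] holders={T7}
Step 2: wait(T5) -> count=1 queue=[] holders={T5,T7}
Step 3: wait(T6) -> count=0 queue=[] holders={T5,T6,T7}
Step 4: signal(T5) -> count=1 queue=[] holders={T6,T7}
Step 5: signal(T7) -> count=2 queue=[] holders={T6}
Step 6: signal(T6) -> count=3 queue=[] holders={none}
Step 7: wait(T6) -> count=2 queue=[] holders={T6}
Step 8: wait(T1) -> count=1 queue=[] holders={T1,T6}
Step 9: wait(T2) -> count=0 queue=[] holders={T1,T2,T6}
Step 10: signal(T1) -> count=1 queue=[] holders={T2,T6}
Step 11: wait(T5) -> count=0 queue=[] holders={T2,T5,T6}
Step 12: wait(T1) -> count=0 queue=[T1] holders={T2,T5,T6}
Step 13: wait(T3) -> count=0 queue=[T1,T3] holders={T2,T5,T6}
Step 14: wait(T4) -> count=0 queue=[T1,T3,T4] holders={T2,T5,T6}
Step 15: signal(T6) -> count=0 queue=[T3,T4] holders={T1,T2,T5}
Step 16: signal(T5) -> count=0 queue=[T4] holders={T1,T2,T3}
Step 17: signal(T1) -> count=0 queue=[] holders={T2,T3,T4}
Step 18: wait(T5) -> count=0 queue=[T5] holders={T2,T3,T4}
Final holders: T2,T3,T4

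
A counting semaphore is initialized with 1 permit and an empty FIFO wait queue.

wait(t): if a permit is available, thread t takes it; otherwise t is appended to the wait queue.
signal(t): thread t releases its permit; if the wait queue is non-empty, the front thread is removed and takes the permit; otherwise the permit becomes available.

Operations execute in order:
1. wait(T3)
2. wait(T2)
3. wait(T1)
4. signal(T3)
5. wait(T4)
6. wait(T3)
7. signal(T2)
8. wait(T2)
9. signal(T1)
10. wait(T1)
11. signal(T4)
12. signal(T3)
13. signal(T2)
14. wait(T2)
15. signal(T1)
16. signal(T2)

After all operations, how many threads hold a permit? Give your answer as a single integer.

Step 1: wait(T3) -> count=0 queue=[] holders={T3}
Step 2: wait(T2) -> count=0 queue=[T2] holders={T3}
Step 3: wait(T1) -> count=0 queue=[T2,T1] holders={T3}
Step 4: signal(T3) -> count=0 queue=[T1] holders={T2}
Step 5: wait(T4) -> count=0 queue=[T1,T4] holders={T2}
Step 6: wait(T3) -> count=0 queue=[T1,T4,T3] holders={T2}
Step 7: signal(T2) -> count=0 queue=[T4,T3] holders={T1}
Step 8: wait(T2) -> count=0 queue=[T4,T3,T2] holders={T1}
Step 9: signal(T1) -> count=0 queue=[T3,T2] holders={T4}
Step 10: wait(T1) -> count=0 queue=[T3,T2,T1] holders={T4}
Step 11: signal(T4) -> count=0 queue=[T2,T1] holders={T3}
Step 12: signal(T3) -> count=0 queue=[T1] holders={T2}
Step 13: signal(T2) -> count=0 queue=[] holders={T1}
Step 14: wait(T2) -> count=0 queue=[T2] holders={T1}
Step 15: signal(T1) -> count=0 queue=[] holders={T2}
Step 16: signal(T2) -> count=1 queue=[] holders={none}
Final holders: {none} -> 0 thread(s)

Answer: 0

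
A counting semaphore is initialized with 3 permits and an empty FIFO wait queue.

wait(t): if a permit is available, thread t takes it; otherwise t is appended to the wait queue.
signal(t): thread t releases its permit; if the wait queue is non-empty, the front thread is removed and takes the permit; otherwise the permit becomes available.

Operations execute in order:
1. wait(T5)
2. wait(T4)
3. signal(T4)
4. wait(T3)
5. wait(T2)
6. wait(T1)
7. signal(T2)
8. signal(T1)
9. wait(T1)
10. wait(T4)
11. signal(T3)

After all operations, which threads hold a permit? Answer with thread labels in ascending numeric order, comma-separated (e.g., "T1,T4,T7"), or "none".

Step 1: wait(T5) -> count=2 queue=[] holders={T5}
Step 2: wait(T4) -> count=1 queue=[] holders={T4,T5}
Step 3: signal(T4) -> count=2 queue=[] holders={T5}
Step 4: wait(T3) -> count=1 queue=[] holders={T3,T5}
Step 5: wait(T2) -> count=0 queue=[] holders={T2,T3,T5}
Step 6: wait(T1) -> count=0 queue=[T1] holders={T2,T3,T5}
Step 7: signal(T2) -> count=0 queue=[] holders={T1,T3,T5}
Step 8: signal(T1) -> count=1 queue=[] holders={T3,T5}
Step 9: wait(T1) -> count=0 queue=[] holders={T1,T3,T5}
Step 10: wait(T4) -> count=0 queue=[T4] holders={T1,T3,T5}
Step 11: signal(T3) -> count=0 queue=[] holders={T1,T4,T5}
Final holders: T1,T4,T5

Answer: T1,T4,T5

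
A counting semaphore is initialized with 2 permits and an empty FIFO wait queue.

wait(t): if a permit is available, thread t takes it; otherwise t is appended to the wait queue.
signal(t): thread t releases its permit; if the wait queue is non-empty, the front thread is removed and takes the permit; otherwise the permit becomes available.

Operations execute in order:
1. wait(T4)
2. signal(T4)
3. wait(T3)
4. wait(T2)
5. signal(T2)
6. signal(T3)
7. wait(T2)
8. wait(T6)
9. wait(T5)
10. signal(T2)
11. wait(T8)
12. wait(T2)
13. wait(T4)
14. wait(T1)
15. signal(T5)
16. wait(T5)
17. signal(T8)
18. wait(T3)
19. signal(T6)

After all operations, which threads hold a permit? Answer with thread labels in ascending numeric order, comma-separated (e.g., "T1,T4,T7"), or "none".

Answer: T2,T4

Derivation:
Step 1: wait(T4) -> count=1 queue=[] holders={T4}
Step 2: signal(T4) -> count=2 queue=[] holders={none}
Step 3: wait(T3) -> count=1 queue=[] holders={T3}
Step 4: wait(T2) -> count=0 queue=[] holders={T2,T3}
Step 5: signal(T2) -> count=1 queue=[] holders={T3}
Step 6: signal(T3) -> count=2 queue=[] holders={none}
Step 7: wait(T2) -> count=1 queue=[] holders={T2}
Step 8: wait(T6) -> count=0 queue=[] holders={T2,T6}
Step 9: wait(T5) -> count=0 queue=[T5] holders={T2,T6}
Step 10: signal(T2) -> count=0 queue=[] holders={T5,T6}
Step 11: wait(T8) -> count=0 queue=[T8] holders={T5,T6}
Step 12: wait(T2) -> count=0 queue=[T8,T2] holders={T5,T6}
Step 13: wait(T4) -> count=0 queue=[T8,T2,T4] holders={T5,T6}
Step 14: wait(T1) -> count=0 queue=[T8,T2,T4,T1] holders={T5,T6}
Step 15: signal(T5) -> count=0 queue=[T2,T4,T1] holders={T6,T8}
Step 16: wait(T5) -> count=0 queue=[T2,T4,T1,T5] holders={T6,T8}
Step 17: signal(T8) -> count=0 queue=[T4,T1,T5] holders={T2,T6}
Step 18: wait(T3) -> count=0 queue=[T4,T1,T5,T3] holders={T2,T6}
Step 19: signal(T6) -> count=0 queue=[T1,T5,T3] holders={T2,T4}
Final holders: T2,T4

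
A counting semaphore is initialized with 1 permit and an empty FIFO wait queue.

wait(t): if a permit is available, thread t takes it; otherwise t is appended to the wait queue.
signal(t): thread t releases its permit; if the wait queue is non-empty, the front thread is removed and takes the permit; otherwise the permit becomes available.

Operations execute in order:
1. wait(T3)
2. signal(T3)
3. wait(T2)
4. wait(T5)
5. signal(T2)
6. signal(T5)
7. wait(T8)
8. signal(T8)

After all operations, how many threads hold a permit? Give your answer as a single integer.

Step 1: wait(T3) -> count=0 queue=[] holders={T3}
Step 2: signal(T3) -> count=1 queue=[] holders={none}
Step 3: wait(T2) -> count=0 queue=[] holders={T2}
Step 4: wait(T5) -> count=0 queue=[T5] holders={T2}
Step 5: signal(T2) -> count=0 queue=[] holders={T5}
Step 6: signal(T5) -> count=1 queue=[] holders={none}
Step 7: wait(T8) -> count=0 queue=[] holders={T8}
Step 8: signal(T8) -> count=1 queue=[] holders={none}
Final holders: {none} -> 0 thread(s)

Answer: 0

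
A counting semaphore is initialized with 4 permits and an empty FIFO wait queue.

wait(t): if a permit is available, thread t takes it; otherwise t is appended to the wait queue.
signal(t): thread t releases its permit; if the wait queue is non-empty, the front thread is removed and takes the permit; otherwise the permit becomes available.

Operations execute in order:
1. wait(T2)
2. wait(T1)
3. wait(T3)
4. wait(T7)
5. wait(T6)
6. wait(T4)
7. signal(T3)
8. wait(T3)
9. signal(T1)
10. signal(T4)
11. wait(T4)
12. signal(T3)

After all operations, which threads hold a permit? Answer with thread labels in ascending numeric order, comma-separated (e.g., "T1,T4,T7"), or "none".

Answer: T2,T4,T6,T7

Derivation:
Step 1: wait(T2) -> count=3 queue=[] holders={T2}
Step 2: wait(T1) -> count=2 queue=[] holders={T1,T2}
Step 3: wait(T3) -> count=1 queue=[] holders={T1,T2,T3}
Step 4: wait(T7) -> count=0 queue=[] holders={T1,T2,T3,T7}
Step 5: wait(T6) -> count=0 queue=[T6] holders={T1,T2,T3,T7}
Step 6: wait(T4) -> count=0 queue=[T6,T4] holders={T1,T2,T3,T7}
Step 7: signal(T3) -> count=0 queue=[T4] holders={T1,T2,T6,T7}
Step 8: wait(T3) -> count=0 queue=[T4,T3] holders={T1,T2,T6,T7}
Step 9: signal(T1) -> count=0 queue=[T3] holders={T2,T4,T6,T7}
Step 10: signal(T4) -> count=0 queue=[] holders={T2,T3,T6,T7}
Step 11: wait(T4) -> count=0 queue=[T4] holders={T2,T3,T6,T7}
Step 12: signal(T3) -> count=0 queue=[] holders={T2,T4,T6,T7}
Final holders: T2,T4,T6,T7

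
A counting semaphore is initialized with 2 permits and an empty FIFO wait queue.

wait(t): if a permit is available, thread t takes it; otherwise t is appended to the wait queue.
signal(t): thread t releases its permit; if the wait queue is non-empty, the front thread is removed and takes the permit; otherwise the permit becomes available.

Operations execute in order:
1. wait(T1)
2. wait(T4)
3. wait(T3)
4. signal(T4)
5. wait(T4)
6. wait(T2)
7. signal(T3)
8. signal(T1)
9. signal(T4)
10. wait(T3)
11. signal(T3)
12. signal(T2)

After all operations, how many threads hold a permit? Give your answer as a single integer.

Step 1: wait(T1) -> count=1 queue=[] holders={T1}
Step 2: wait(T4) -> count=0 queue=[] holders={T1,T4}
Step 3: wait(T3) -> count=0 queue=[T3] holders={T1,T4}
Step 4: signal(T4) -> count=0 queue=[] holders={T1,T3}
Step 5: wait(T4) -> count=0 queue=[T4] holders={T1,T3}
Step 6: wait(T2) -> count=0 queue=[T4,T2] holders={T1,T3}
Step 7: signal(T3) -> count=0 queue=[T2] holders={T1,T4}
Step 8: signal(T1) -> count=0 queue=[] holders={T2,T4}
Step 9: signal(T4) -> count=1 queue=[] holders={T2}
Step 10: wait(T3) -> count=0 queue=[] holders={T2,T3}
Step 11: signal(T3) -> count=1 queue=[] holders={T2}
Step 12: signal(T2) -> count=2 queue=[] holders={none}
Final holders: {none} -> 0 thread(s)

Answer: 0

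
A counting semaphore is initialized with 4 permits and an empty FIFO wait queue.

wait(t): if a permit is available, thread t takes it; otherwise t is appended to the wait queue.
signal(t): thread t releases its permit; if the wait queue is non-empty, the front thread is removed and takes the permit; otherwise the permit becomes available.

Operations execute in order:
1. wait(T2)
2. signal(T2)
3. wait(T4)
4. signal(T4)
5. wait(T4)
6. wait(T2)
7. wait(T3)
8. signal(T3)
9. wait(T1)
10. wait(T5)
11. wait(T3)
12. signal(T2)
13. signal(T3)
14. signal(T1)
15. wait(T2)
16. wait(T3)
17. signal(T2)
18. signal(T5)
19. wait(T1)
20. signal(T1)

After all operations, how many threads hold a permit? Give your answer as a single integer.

Answer: 2

Derivation:
Step 1: wait(T2) -> count=3 queue=[] holders={T2}
Step 2: signal(T2) -> count=4 queue=[] holders={none}
Step 3: wait(T4) -> count=3 queue=[] holders={T4}
Step 4: signal(T4) -> count=4 queue=[] holders={none}
Step 5: wait(T4) -> count=3 queue=[] holders={T4}
Step 6: wait(T2) -> count=2 queue=[] holders={T2,T4}
Step 7: wait(T3) -> count=1 queue=[] holders={T2,T3,T4}
Step 8: signal(T3) -> count=2 queue=[] holders={T2,T4}
Step 9: wait(T1) -> count=1 queue=[] holders={T1,T2,T4}
Step 10: wait(T5) -> count=0 queue=[] holders={T1,T2,T4,T5}
Step 11: wait(T3) -> count=0 queue=[T3] holders={T1,T2,T4,T5}
Step 12: signal(T2) -> count=0 queue=[] holders={T1,T3,T4,T5}
Step 13: signal(T3) -> count=1 queue=[] holders={T1,T4,T5}
Step 14: signal(T1) -> count=2 queue=[] holders={T4,T5}
Step 15: wait(T2) -> count=1 queue=[] holders={T2,T4,T5}
Step 16: wait(T3) -> count=0 queue=[] holders={T2,T3,T4,T5}
Step 17: signal(T2) -> count=1 queue=[] holders={T3,T4,T5}
Step 18: signal(T5) -> count=2 queue=[] holders={T3,T4}
Step 19: wait(T1) -> count=1 queue=[] holders={T1,T3,T4}
Step 20: signal(T1) -> count=2 queue=[] holders={T3,T4}
Final holders: {T3,T4} -> 2 thread(s)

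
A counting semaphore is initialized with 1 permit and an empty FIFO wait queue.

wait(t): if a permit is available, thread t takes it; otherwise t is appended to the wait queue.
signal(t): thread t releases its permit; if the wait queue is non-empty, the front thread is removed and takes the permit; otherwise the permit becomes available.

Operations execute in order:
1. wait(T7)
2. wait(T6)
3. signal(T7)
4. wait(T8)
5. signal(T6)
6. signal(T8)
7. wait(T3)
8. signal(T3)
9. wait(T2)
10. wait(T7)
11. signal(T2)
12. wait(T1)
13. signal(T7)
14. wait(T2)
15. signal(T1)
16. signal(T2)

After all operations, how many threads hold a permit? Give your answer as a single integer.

Answer: 0

Derivation:
Step 1: wait(T7) -> count=0 queue=[] holders={T7}
Step 2: wait(T6) -> count=0 queue=[T6] holders={T7}
Step 3: signal(T7) -> count=0 queue=[] holders={T6}
Step 4: wait(T8) -> count=0 queue=[T8] holders={T6}
Step 5: signal(T6) -> count=0 queue=[] holders={T8}
Step 6: signal(T8) -> count=1 queue=[] holders={none}
Step 7: wait(T3) -> count=0 queue=[] holders={T3}
Step 8: signal(T3) -> count=1 queue=[] holders={none}
Step 9: wait(T2) -> count=0 queue=[] holders={T2}
Step 10: wait(T7) -> count=0 queue=[T7] holders={T2}
Step 11: signal(T2) -> count=0 queue=[] holders={T7}
Step 12: wait(T1) -> count=0 queue=[T1] holders={T7}
Step 13: signal(T7) -> count=0 queue=[] holders={T1}
Step 14: wait(T2) -> count=0 queue=[T2] holders={T1}
Step 15: signal(T1) -> count=0 queue=[] holders={T2}
Step 16: signal(T2) -> count=1 queue=[] holders={none}
Final holders: {none} -> 0 thread(s)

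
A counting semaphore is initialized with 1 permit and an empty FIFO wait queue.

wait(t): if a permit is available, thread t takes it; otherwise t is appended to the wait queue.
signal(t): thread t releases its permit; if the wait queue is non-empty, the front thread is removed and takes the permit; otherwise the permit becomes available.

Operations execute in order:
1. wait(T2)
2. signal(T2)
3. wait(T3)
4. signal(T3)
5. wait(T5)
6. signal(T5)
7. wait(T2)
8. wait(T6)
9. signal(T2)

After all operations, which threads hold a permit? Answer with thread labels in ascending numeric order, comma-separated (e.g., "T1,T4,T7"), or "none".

Step 1: wait(T2) -> count=0 queue=[] holders={T2}
Step 2: signal(T2) -> count=1 queue=[] holders={none}
Step 3: wait(T3) -> count=0 queue=[] holders={T3}
Step 4: signal(T3) -> count=1 queue=[] holders={none}
Step 5: wait(T5) -> count=0 queue=[] holders={T5}
Step 6: signal(T5) -> count=1 queue=[] holders={none}
Step 7: wait(T2) -> count=0 queue=[] holders={T2}
Step 8: wait(T6) -> count=0 queue=[T6] holders={T2}
Step 9: signal(T2) -> count=0 queue=[] holders={T6}
Final holders: T6

Answer: T6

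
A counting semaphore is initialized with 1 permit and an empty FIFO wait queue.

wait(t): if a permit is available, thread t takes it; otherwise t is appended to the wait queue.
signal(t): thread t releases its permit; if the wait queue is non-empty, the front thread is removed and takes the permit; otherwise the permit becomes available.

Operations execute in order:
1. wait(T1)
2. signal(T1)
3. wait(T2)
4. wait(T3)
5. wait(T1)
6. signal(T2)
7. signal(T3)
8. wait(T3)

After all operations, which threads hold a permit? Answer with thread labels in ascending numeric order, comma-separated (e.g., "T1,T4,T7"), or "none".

Answer: T1

Derivation:
Step 1: wait(T1) -> count=0 queue=[] holders={T1}
Step 2: signal(T1) -> count=1 queue=[] holders={none}
Step 3: wait(T2) -> count=0 queue=[] holders={T2}
Step 4: wait(T3) -> count=0 queue=[T3] holders={T2}
Step 5: wait(T1) -> count=0 queue=[T3,T1] holders={T2}
Step 6: signal(T2) -> count=0 queue=[T1] holders={T3}
Step 7: signal(T3) -> count=0 queue=[] holders={T1}
Step 8: wait(T3) -> count=0 queue=[T3] holders={T1}
Final holders: T1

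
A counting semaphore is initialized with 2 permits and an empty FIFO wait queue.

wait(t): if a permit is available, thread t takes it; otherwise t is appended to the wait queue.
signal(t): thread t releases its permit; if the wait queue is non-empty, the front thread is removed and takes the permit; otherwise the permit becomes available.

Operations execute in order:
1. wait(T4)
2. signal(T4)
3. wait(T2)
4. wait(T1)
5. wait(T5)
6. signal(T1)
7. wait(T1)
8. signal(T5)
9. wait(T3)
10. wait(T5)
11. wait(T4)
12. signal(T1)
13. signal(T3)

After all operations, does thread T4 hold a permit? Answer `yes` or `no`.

Answer: no

Derivation:
Step 1: wait(T4) -> count=1 queue=[] holders={T4}
Step 2: signal(T4) -> count=2 queue=[] holders={none}
Step 3: wait(T2) -> count=1 queue=[] holders={T2}
Step 4: wait(T1) -> count=0 queue=[] holders={T1,T2}
Step 5: wait(T5) -> count=0 queue=[T5] holders={T1,T2}
Step 6: signal(T1) -> count=0 queue=[] holders={T2,T5}
Step 7: wait(T1) -> count=0 queue=[T1] holders={T2,T5}
Step 8: signal(T5) -> count=0 queue=[] holders={T1,T2}
Step 9: wait(T3) -> count=0 queue=[T3] holders={T1,T2}
Step 10: wait(T5) -> count=0 queue=[T3,T5] holders={T1,T2}
Step 11: wait(T4) -> count=0 queue=[T3,T5,T4] holders={T1,T2}
Step 12: signal(T1) -> count=0 queue=[T5,T4] holders={T2,T3}
Step 13: signal(T3) -> count=0 queue=[T4] holders={T2,T5}
Final holders: {T2,T5} -> T4 not in holders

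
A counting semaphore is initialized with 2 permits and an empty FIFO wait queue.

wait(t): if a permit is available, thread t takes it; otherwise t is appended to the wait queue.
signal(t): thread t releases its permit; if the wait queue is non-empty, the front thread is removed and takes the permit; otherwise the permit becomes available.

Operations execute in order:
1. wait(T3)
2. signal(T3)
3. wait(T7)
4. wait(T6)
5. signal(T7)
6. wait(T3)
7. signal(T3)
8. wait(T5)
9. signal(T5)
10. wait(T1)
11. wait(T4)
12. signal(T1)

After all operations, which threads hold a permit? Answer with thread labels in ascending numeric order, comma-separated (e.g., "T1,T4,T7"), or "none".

Answer: T4,T6

Derivation:
Step 1: wait(T3) -> count=1 queue=[] holders={T3}
Step 2: signal(T3) -> count=2 queue=[] holders={none}
Step 3: wait(T7) -> count=1 queue=[] holders={T7}
Step 4: wait(T6) -> count=0 queue=[] holders={T6,T7}
Step 5: signal(T7) -> count=1 queue=[] holders={T6}
Step 6: wait(T3) -> count=0 queue=[] holders={T3,T6}
Step 7: signal(T3) -> count=1 queue=[] holders={T6}
Step 8: wait(T5) -> count=0 queue=[] holders={T5,T6}
Step 9: signal(T5) -> count=1 queue=[] holders={T6}
Step 10: wait(T1) -> count=0 queue=[] holders={T1,T6}
Step 11: wait(T4) -> count=0 queue=[T4] holders={T1,T6}
Step 12: signal(T1) -> count=0 queue=[] holders={T4,T6}
Final holders: T4,T6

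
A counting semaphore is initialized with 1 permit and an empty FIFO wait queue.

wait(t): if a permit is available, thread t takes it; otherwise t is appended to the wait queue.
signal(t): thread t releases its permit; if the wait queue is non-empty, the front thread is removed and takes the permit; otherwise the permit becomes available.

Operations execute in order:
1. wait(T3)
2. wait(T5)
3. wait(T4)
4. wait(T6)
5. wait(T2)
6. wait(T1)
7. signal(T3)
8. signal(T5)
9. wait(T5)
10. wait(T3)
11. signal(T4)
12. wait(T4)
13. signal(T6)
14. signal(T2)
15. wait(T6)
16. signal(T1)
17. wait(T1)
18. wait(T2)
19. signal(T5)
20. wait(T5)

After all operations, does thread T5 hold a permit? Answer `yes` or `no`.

Answer: no

Derivation:
Step 1: wait(T3) -> count=0 queue=[] holders={T3}
Step 2: wait(T5) -> count=0 queue=[T5] holders={T3}
Step 3: wait(T4) -> count=0 queue=[T5,T4] holders={T3}
Step 4: wait(T6) -> count=0 queue=[T5,T4,T6] holders={T3}
Step 5: wait(T2) -> count=0 queue=[T5,T4,T6,T2] holders={T3}
Step 6: wait(T1) -> count=0 queue=[T5,T4,T6,T2,T1] holders={T3}
Step 7: signal(T3) -> count=0 queue=[T4,T6,T2,T1] holders={T5}
Step 8: signal(T5) -> count=0 queue=[T6,T2,T1] holders={T4}
Step 9: wait(T5) -> count=0 queue=[T6,T2,T1,T5] holders={T4}
Step 10: wait(T3) -> count=0 queue=[T6,T2,T1,T5,T3] holders={T4}
Step 11: signal(T4) -> count=0 queue=[T2,T1,T5,T3] holders={T6}
Step 12: wait(T4) -> count=0 queue=[T2,T1,T5,T3,T4] holders={T6}
Step 13: signal(T6) -> count=0 queue=[T1,T5,T3,T4] holders={T2}
Step 14: signal(T2) -> count=0 queue=[T5,T3,T4] holders={T1}
Step 15: wait(T6) -> count=0 queue=[T5,T3,T4,T6] holders={T1}
Step 16: signal(T1) -> count=0 queue=[T3,T4,T6] holders={T5}
Step 17: wait(T1) -> count=0 queue=[T3,T4,T6,T1] holders={T5}
Step 18: wait(T2) -> count=0 queue=[T3,T4,T6,T1,T2] holders={T5}
Step 19: signal(T5) -> count=0 queue=[T4,T6,T1,T2] holders={T3}
Step 20: wait(T5) -> count=0 queue=[T4,T6,T1,T2,T5] holders={T3}
Final holders: {T3} -> T5 not in holders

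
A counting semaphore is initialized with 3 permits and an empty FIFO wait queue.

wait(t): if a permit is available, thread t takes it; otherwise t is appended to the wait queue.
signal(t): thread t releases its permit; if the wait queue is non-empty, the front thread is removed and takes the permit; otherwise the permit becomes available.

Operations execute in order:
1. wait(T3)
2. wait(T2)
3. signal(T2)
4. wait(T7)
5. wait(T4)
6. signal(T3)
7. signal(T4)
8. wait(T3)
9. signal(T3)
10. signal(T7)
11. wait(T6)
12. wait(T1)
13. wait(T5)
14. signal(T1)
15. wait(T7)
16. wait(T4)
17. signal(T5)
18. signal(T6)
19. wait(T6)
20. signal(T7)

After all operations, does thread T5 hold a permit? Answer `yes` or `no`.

Step 1: wait(T3) -> count=2 queue=[] holders={T3}
Step 2: wait(T2) -> count=1 queue=[] holders={T2,T3}
Step 3: signal(T2) -> count=2 queue=[] holders={T3}
Step 4: wait(T7) -> count=1 queue=[] holders={T3,T7}
Step 5: wait(T4) -> count=0 queue=[] holders={T3,T4,T7}
Step 6: signal(T3) -> count=1 queue=[] holders={T4,T7}
Step 7: signal(T4) -> count=2 queue=[] holders={T7}
Step 8: wait(T3) -> count=1 queue=[] holders={T3,T7}
Step 9: signal(T3) -> count=2 queue=[] holders={T7}
Step 10: signal(T7) -> count=3 queue=[] holders={none}
Step 11: wait(T6) -> count=2 queue=[] holders={T6}
Step 12: wait(T1) -> count=1 queue=[] holders={T1,T6}
Step 13: wait(T5) -> count=0 queue=[] holders={T1,T5,T6}
Step 14: signal(T1) -> count=1 queue=[] holders={T5,T6}
Step 15: wait(T7) -> count=0 queue=[] holders={T5,T6,T7}
Step 16: wait(T4) -> count=0 queue=[T4] holders={T5,T6,T7}
Step 17: signal(T5) -> count=0 queue=[] holders={T4,T6,T7}
Step 18: signal(T6) -> count=1 queue=[] holders={T4,T7}
Step 19: wait(T6) -> count=0 queue=[] holders={T4,T6,T7}
Step 20: signal(T7) -> count=1 queue=[] holders={T4,T6}
Final holders: {T4,T6} -> T5 not in holders

Answer: no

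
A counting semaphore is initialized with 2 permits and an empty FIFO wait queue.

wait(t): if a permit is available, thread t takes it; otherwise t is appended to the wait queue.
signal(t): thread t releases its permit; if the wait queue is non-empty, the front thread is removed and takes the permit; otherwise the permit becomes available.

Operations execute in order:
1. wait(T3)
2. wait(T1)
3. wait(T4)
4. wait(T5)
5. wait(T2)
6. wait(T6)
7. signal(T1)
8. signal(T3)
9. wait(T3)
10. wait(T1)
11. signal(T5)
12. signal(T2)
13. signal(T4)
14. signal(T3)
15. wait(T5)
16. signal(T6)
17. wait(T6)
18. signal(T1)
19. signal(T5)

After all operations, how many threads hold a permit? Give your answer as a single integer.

Step 1: wait(T3) -> count=1 queue=[] holders={T3}
Step 2: wait(T1) -> count=0 queue=[] holders={T1,T3}
Step 3: wait(T4) -> count=0 queue=[T4] holders={T1,T3}
Step 4: wait(T5) -> count=0 queue=[T4,T5] holders={T1,T3}
Step 5: wait(T2) -> count=0 queue=[T4,T5,T2] holders={T1,T3}
Step 6: wait(T6) -> count=0 queue=[T4,T5,T2,T6] holders={T1,T3}
Step 7: signal(T1) -> count=0 queue=[T5,T2,T6] holders={T3,T4}
Step 8: signal(T3) -> count=0 queue=[T2,T6] holders={T4,T5}
Step 9: wait(T3) -> count=0 queue=[T2,T6,T3] holders={T4,T5}
Step 10: wait(T1) -> count=0 queue=[T2,T6,T3,T1] holders={T4,T5}
Step 11: signal(T5) -> count=0 queue=[T6,T3,T1] holders={T2,T4}
Step 12: signal(T2) -> count=0 queue=[T3,T1] holders={T4,T6}
Step 13: signal(T4) -> count=0 queue=[T1] holders={T3,T6}
Step 14: signal(T3) -> count=0 queue=[] holders={T1,T6}
Step 15: wait(T5) -> count=0 queue=[T5] holders={T1,T6}
Step 16: signal(T6) -> count=0 queue=[] holders={T1,T5}
Step 17: wait(T6) -> count=0 queue=[T6] holders={T1,T5}
Step 18: signal(T1) -> count=0 queue=[] holders={T5,T6}
Step 19: signal(T5) -> count=1 queue=[] holders={T6}
Final holders: {T6} -> 1 thread(s)

Answer: 1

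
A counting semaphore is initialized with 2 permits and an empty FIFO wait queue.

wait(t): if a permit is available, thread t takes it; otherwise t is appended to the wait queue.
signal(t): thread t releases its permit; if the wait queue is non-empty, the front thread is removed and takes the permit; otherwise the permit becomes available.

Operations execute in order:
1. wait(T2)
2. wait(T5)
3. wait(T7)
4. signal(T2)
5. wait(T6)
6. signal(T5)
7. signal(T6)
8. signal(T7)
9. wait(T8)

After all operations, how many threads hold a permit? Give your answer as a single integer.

Answer: 1

Derivation:
Step 1: wait(T2) -> count=1 queue=[] holders={T2}
Step 2: wait(T5) -> count=0 queue=[] holders={T2,T5}
Step 3: wait(T7) -> count=0 queue=[T7] holders={T2,T5}
Step 4: signal(T2) -> count=0 queue=[] holders={T5,T7}
Step 5: wait(T6) -> count=0 queue=[T6] holders={T5,T7}
Step 6: signal(T5) -> count=0 queue=[] holders={T6,T7}
Step 7: signal(T6) -> count=1 queue=[] holders={T7}
Step 8: signal(T7) -> count=2 queue=[] holders={none}
Step 9: wait(T8) -> count=1 queue=[] holders={T8}
Final holders: {T8} -> 1 thread(s)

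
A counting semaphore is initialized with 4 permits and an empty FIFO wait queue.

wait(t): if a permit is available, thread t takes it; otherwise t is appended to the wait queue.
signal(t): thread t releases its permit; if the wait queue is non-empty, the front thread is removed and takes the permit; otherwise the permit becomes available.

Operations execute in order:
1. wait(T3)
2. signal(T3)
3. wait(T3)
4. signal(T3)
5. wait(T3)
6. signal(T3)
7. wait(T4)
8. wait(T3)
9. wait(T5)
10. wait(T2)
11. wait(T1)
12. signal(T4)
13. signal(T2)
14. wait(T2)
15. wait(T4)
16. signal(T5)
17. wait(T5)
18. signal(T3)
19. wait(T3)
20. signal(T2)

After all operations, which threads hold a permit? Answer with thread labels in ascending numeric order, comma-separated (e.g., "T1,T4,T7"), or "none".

Answer: T1,T3,T4,T5

Derivation:
Step 1: wait(T3) -> count=3 queue=[] holders={T3}
Step 2: signal(T3) -> count=4 queue=[] holders={none}
Step 3: wait(T3) -> count=3 queue=[] holders={T3}
Step 4: signal(T3) -> count=4 queue=[] holders={none}
Step 5: wait(T3) -> count=3 queue=[] holders={T3}
Step 6: signal(T3) -> count=4 queue=[] holders={none}
Step 7: wait(T4) -> count=3 queue=[] holders={T4}
Step 8: wait(T3) -> count=2 queue=[] holders={T3,T4}
Step 9: wait(T5) -> count=1 queue=[] holders={T3,T4,T5}
Step 10: wait(T2) -> count=0 queue=[] holders={T2,T3,T4,T5}
Step 11: wait(T1) -> count=0 queue=[T1] holders={T2,T3,T4,T5}
Step 12: signal(T4) -> count=0 queue=[] holders={T1,T2,T3,T5}
Step 13: signal(T2) -> count=1 queue=[] holders={T1,T3,T5}
Step 14: wait(T2) -> count=0 queue=[] holders={T1,T2,T3,T5}
Step 15: wait(T4) -> count=0 queue=[T4] holders={T1,T2,T3,T5}
Step 16: signal(T5) -> count=0 queue=[] holders={T1,T2,T3,T4}
Step 17: wait(T5) -> count=0 queue=[T5] holders={T1,T2,T3,T4}
Step 18: signal(T3) -> count=0 queue=[] holders={T1,T2,T4,T5}
Step 19: wait(T3) -> count=0 queue=[T3] holders={T1,T2,T4,T5}
Step 20: signal(T2) -> count=0 queue=[] holders={T1,T3,T4,T5}
Final holders: T1,T3,T4,T5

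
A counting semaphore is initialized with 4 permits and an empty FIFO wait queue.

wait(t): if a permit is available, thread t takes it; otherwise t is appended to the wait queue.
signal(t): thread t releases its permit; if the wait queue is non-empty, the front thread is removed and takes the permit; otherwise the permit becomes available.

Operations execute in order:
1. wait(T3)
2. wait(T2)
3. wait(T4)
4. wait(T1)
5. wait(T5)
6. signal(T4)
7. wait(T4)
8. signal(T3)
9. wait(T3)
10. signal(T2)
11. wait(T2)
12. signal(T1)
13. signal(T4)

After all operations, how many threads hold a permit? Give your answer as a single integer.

Step 1: wait(T3) -> count=3 queue=[] holders={T3}
Step 2: wait(T2) -> count=2 queue=[] holders={T2,T3}
Step 3: wait(T4) -> count=1 queue=[] holders={T2,T3,T4}
Step 4: wait(T1) -> count=0 queue=[] holders={T1,T2,T3,T4}
Step 5: wait(T5) -> count=0 queue=[T5] holders={T1,T2,T3,T4}
Step 6: signal(T4) -> count=0 queue=[] holders={T1,T2,T3,T5}
Step 7: wait(T4) -> count=0 queue=[T4] holders={T1,T2,T3,T5}
Step 8: signal(T3) -> count=0 queue=[] holders={T1,T2,T4,T5}
Step 9: wait(T3) -> count=0 queue=[T3] holders={T1,T2,T4,T5}
Step 10: signal(T2) -> count=0 queue=[] holders={T1,T3,T4,T5}
Step 11: wait(T2) -> count=0 queue=[T2] holders={T1,T3,T4,T5}
Step 12: signal(T1) -> count=0 queue=[] holders={T2,T3,T4,T5}
Step 13: signal(T4) -> count=1 queue=[] holders={T2,T3,T5}
Final holders: {T2,T3,T5} -> 3 thread(s)

Answer: 3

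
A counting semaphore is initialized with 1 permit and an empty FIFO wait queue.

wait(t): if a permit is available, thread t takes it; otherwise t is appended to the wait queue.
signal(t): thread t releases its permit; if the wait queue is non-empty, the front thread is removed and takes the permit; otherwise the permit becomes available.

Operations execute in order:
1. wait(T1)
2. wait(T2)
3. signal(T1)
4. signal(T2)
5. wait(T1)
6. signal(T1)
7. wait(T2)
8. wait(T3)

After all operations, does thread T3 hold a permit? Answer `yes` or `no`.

Step 1: wait(T1) -> count=0 queue=[] holders={T1}
Step 2: wait(T2) -> count=0 queue=[T2] holders={T1}
Step 3: signal(T1) -> count=0 queue=[] holders={T2}
Step 4: signal(T2) -> count=1 queue=[] holders={none}
Step 5: wait(T1) -> count=0 queue=[] holders={T1}
Step 6: signal(T1) -> count=1 queue=[] holders={none}
Step 7: wait(T2) -> count=0 queue=[] holders={T2}
Step 8: wait(T3) -> count=0 queue=[T3] holders={T2}
Final holders: {T2} -> T3 not in holders

Answer: no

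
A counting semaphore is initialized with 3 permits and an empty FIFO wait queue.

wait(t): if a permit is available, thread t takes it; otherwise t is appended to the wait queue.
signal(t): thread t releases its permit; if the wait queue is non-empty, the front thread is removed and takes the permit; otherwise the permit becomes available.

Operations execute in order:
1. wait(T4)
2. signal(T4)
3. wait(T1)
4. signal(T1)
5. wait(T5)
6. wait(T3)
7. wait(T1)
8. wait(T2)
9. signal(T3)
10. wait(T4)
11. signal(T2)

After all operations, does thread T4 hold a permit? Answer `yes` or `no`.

Step 1: wait(T4) -> count=2 queue=[] holders={T4}
Step 2: signal(T4) -> count=3 queue=[] holders={none}
Step 3: wait(T1) -> count=2 queue=[] holders={T1}
Step 4: signal(T1) -> count=3 queue=[] holders={none}
Step 5: wait(T5) -> count=2 queue=[] holders={T5}
Step 6: wait(T3) -> count=1 queue=[] holders={T3,T5}
Step 7: wait(T1) -> count=0 queue=[] holders={T1,T3,T5}
Step 8: wait(T2) -> count=0 queue=[T2] holders={T1,T3,T5}
Step 9: signal(T3) -> count=0 queue=[] holders={T1,T2,T5}
Step 10: wait(T4) -> count=0 queue=[T4] holders={T1,T2,T5}
Step 11: signal(T2) -> count=0 queue=[] holders={T1,T4,T5}
Final holders: {T1,T4,T5} -> T4 in holders

Answer: yes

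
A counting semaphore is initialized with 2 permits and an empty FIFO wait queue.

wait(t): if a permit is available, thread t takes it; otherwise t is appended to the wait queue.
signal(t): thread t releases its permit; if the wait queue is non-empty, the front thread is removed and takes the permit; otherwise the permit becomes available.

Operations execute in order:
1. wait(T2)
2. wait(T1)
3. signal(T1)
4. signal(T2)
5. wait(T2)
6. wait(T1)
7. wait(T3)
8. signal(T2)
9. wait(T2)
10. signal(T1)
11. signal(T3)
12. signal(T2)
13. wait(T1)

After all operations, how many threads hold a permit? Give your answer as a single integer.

Step 1: wait(T2) -> count=1 queue=[] holders={T2}
Step 2: wait(T1) -> count=0 queue=[] holders={T1,T2}
Step 3: signal(T1) -> count=1 queue=[] holders={T2}
Step 4: signal(T2) -> count=2 queue=[] holders={none}
Step 5: wait(T2) -> count=1 queue=[] holders={T2}
Step 6: wait(T1) -> count=0 queue=[] holders={T1,T2}
Step 7: wait(T3) -> count=0 queue=[T3] holders={T1,T2}
Step 8: signal(T2) -> count=0 queue=[] holders={T1,T3}
Step 9: wait(T2) -> count=0 queue=[T2] holders={T1,T3}
Step 10: signal(T1) -> count=0 queue=[] holders={T2,T3}
Step 11: signal(T3) -> count=1 queue=[] holders={T2}
Step 12: signal(T2) -> count=2 queue=[] holders={none}
Step 13: wait(T1) -> count=1 queue=[] holders={T1}
Final holders: {T1} -> 1 thread(s)

Answer: 1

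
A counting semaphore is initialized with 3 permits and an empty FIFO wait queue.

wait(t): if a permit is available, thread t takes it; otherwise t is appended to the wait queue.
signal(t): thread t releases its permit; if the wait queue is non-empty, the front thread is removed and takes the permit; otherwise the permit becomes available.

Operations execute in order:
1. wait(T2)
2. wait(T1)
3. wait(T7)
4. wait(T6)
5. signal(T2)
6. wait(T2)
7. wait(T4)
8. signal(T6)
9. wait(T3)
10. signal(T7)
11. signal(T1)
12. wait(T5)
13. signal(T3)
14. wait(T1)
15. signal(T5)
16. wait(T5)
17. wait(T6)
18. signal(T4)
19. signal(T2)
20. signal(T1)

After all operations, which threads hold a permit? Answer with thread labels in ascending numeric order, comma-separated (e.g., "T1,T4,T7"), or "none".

Answer: T5,T6

Derivation:
Step 1: wait(T2) -> count=2 queue=[] holders={T2}
Step 2: wait(T1) -> count=1 queue=[] holders={T1,T2}
Step 3: wait(T7) -> count=0 queue=[] holders={T1,T2,T7}
Step 4: wait(T6) -> count=0 queue=[T6] holders={T1,T2,T7}
Step 5: signal(T2) -> count=0 queue=[] holders={T1,T6,T7}
Step 6: wait(T2) -> count=0 queue=[T2] holders={T1,T6,T7}
Step 7: wait(T4) -> count=0 queue=[T2,T4] holders={T1,T6,T7}
Step 8: signal(T6) -> count=0 queue=[T4] holders={T1,T2,T7}
Step 9: wait(T3) -> count=0 queue=[T4,T3] holders={T1,T2,T7}
Step 10: signal(T7) -> count=0 queue=[T3] holders={T1,T2,T4}
Step 11: signal(T1) -> count=0 queue=[] holders={T2,T3,T4}
Step 12: wait(T5) -> count=0 queue=[T5] holders={T2,T3,T4}
Step 13: signal(T3) -> count=0 queue=[] holders={T2,T4,T5}
Step 14: wait(T1) -> count=0 queue=[T1] holders={T2,T4,T5}
Step 15: signal(T5) -> count=0 queue=[] holders={T1,T2,T4}
Step 16: wait(T5) -> count=0 queue=[T5] holders={T1,T2,T4}
Step 17: wait(T6) -> count=0 queue=[T5,T6] holders={T1,T2,T4}
Step 18: signal(T4) -> count=0 queue=[T6] holders={T1,T2,T5}
Step 19: signal(T2) -> count=0 queue=[] holders={T1,T5,T6}
Step 20: signal(T1) -> count=1 queue=[] holders={T5,T6}
Final holders: T5,T6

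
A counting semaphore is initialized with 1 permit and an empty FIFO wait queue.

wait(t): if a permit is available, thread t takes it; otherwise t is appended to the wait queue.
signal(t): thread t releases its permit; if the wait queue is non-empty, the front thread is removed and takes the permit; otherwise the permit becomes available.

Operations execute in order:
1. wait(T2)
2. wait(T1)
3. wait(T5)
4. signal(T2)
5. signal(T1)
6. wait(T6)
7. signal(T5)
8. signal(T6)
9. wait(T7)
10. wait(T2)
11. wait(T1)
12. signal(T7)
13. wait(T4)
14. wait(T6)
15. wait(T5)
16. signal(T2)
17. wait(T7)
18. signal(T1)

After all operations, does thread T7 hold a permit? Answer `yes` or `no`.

Answer: no

Derivation:
Step 1: wait(T2) -> count=0 queue=[] holders={T2}
Step 2: wait(T1) -> count=0 queue=[T1] holders={T2}
Step 3: wait(T5) -> count=0 queue=[T1,T5] holders={T2}
Step 4: signal(T2) -> count=0 queue=[T5] holders={T1}
Step 5: signal(T1) -> count=0 queue=[] holders={T5}
Step 6: wait(T6) -> count=0 queue=[T6] holders={T5}
Step 7: signal(T5) -> count=0 queue=[] holders={T6}
Step 8: signal(T6) -> count=1 queue=[] holders={none}
Step 9: wait(T7) -> count=0 queue=[] holders={T7}
Step 10: wait(T2) -> count=0 queue=[T2] holders={T7}
Step 11: wait(T1) -> count=0 queue=[T2,T1] holders={T7}
Step 12: signal(T7) -> count=0 queue=[T1] holders={T2}
Step 13: wait(T4) -> count=0 queue=[T1,T4] holders={T2}
Step 14: wait(T6) -> count=0 queue=[T1,T4,T6] holders={T2}
Step 15: wait(T5) -> count=0 queue=[T1,T4,T6,T5] holders={T2}
Step 16: signal(T2) -> count=0 queue=[T4,T6,T5] holders={T1}
Step 17: wait(T7) -> count=0 queue=[T4,T6,T5,T7] holders={T1}
Step 18: signal(T1) -> count=0 queue=[T6,T5,T7] holders={T4}
Final holders: {T4} -> T7 not in holders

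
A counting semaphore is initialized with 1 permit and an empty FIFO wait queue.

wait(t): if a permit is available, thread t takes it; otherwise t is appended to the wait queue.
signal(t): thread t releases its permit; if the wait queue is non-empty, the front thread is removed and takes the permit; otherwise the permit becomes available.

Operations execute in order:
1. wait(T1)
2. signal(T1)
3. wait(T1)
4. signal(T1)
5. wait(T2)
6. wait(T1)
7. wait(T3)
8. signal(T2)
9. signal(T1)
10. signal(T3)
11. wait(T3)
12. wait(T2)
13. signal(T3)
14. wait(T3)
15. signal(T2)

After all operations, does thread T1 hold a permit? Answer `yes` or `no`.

Step 1: wait(T1) -> count=0 queue=[] holders={T1}
Step 2: signal(T1) -> count=1 queue=[] holders={none}
Step 3: wait(T1) -> count=0 queue=[] holders={T1}
Step 4: signal(T1) -> count=1 queue=[] holders={none}
Step 5: wait(T2) -> count=0 queue=[] holders={T2}
Step 6: wait(T1) -> count=0 queue=[T1] holders={T2}
Step 7: wait(T3) -> count=0 queue=[T1,T3] holders={T2}
Step 8: signal(T2) -> count=0 queue=[T3] holders={T1}
Step 9: signal(T1) -> count=0 queue=[] holders={T3}
Step 10: signal(T3) -> count=1 queue=[] holders={none}
Step 11: wait(T3) -> count=0 queue=[] holders={T3}
Step 12: wait(T2) -> count=0 queue=[T2] holders={T3}
Step 13: signal(T3) -> count=0 queue=[] holders={T2}
Step 14: wait(T3) -> count=0 queue=[T3] holders={T2}
Step 15: signal(T2) -> count=0 queue=[] holders={T3}
Final holders: {T3} -> T1 not in holders

Answer: no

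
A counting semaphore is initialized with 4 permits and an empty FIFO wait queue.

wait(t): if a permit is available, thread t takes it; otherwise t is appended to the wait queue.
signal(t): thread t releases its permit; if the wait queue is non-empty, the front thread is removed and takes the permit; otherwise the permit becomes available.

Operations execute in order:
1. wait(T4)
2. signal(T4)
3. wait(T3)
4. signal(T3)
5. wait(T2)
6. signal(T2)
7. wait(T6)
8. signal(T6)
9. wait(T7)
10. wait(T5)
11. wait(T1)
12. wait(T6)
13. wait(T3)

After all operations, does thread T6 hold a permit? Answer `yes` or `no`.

Step 1: wait(T4) -> count=3 queue=[] holders={T4}
Step 2: signal(T4) -> count=4 queue=[] holders={none}
Step 3: wait(T3) -> count=3 queue=[] holders={T3}
Step 4: signal(T3) -> count=4 queue=[] holders={none}
Step 5: wait(T2) -> count=3 queue=[] holders={T2}
Step 6: signal(T2) -> count=4 queue=[] holders={none}
Step 7: wait(T6) -> count=3 queue=[] holders={T6}
Step 8: signal(T6) -> count=4 queue=[] holders={none}
Step 9: wait(T7) -> count=3 queue=[] holders={T7}
Step 10: wait(T5) -> count=2 queue=[] holders={T5,T7}
Step 11: wait(T1) -> count=1 queue=[] holders={T1,T5,T7}
Step 12: wait(T6) -> count=0 queue=[] holders={T1,T5,T6,T7}
Step 13: wait(T3) -> count=0 queue=[T3] holders={T1,T5,T6,T7}
Final holders: {T1,T5,T6,T7} -> T6 in holders

Answer: yes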